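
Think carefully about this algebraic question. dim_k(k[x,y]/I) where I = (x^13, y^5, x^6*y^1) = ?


k[x,y]/I, I = (x^13, y^5, x^6*y^1)
Rect: 13x5=65. Corner: (13-6)x(5-1)=28.
dim = 65-28 = 37


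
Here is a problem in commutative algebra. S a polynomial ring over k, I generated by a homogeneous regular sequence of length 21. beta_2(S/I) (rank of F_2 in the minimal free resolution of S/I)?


Regular sequence => Koszul complex is the minimal free resolution.
Syz_1 minimally generated by Koszul relations f_i*e_j - f_j*e_i (i<j): mu(Syz_1) = beta_2 = C(m,2) = m(m-1)/2
m=21
21*20/2 = 210


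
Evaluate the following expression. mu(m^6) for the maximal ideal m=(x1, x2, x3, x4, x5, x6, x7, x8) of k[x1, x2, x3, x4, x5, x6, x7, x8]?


Graded Nakayama: mu(m^d) = dim_k (m^d/m^(d+1)) = #degree-6 monomials in 8 vars
C(n+d-1,d)=C(13,6)=1716


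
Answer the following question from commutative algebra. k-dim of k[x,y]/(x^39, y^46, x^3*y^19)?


k[x,y]/I, I = (x^39, y^46, x^3*y^19)
Rect: 39x46=1794. Corner: (39-3)x(46-19)=972.
dim = 1794-972 = 822


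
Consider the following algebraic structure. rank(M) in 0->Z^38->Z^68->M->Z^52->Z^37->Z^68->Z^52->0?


Alt sum=0:
(-1)^0*38 + (-1)^1*68 + (-1)^2*? + (-1)^3*52 + (-1)^4*37 + (-1)^5*68 + (-1)^6*52=0
rank(M)=61


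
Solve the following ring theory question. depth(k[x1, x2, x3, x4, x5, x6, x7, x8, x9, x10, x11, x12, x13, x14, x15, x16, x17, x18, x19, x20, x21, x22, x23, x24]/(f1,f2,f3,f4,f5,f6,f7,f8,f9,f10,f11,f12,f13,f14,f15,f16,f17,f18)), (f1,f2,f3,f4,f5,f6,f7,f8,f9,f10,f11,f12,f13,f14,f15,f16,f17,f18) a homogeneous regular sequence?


depth(R)=24
depth(R/I)=24-18=6


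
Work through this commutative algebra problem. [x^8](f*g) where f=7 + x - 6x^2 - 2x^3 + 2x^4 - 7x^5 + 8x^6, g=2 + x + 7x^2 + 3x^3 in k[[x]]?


[x^8] = sum a_i*b_j, i+j=8
  -7*3=-21
  8*7=56
Sum=35


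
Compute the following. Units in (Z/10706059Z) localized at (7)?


Local ring = Z/823543Z.
phi(823543) = 7^6*(7-1) = 705894


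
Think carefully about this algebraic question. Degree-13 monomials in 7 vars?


C(d+n-1,n-1)=C(19,6)=27132


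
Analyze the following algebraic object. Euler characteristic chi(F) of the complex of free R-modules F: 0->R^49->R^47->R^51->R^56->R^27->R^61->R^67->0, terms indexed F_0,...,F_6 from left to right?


chi = sum (-1)^i * rank:
(-1)^0*49=49
(-1)^1*47=-47
(-1)^2*51=51
(-1)^3*56=-56
(-1)^4*27=27
(-1)^5*61=-61
(-1)^6*67=67
chi=30


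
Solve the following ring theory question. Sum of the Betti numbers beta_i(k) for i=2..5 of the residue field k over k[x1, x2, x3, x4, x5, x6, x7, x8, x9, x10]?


Koszul resolution: beta_i(k)=C(n,i), n=10
C(10,2)=45, C(10,3)=120, C(10,4)=210, C(10,5)=252
Sum=627


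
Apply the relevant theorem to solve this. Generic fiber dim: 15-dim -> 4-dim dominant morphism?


dim(fiber)=dim(X)-dim(Y)=15-4=11


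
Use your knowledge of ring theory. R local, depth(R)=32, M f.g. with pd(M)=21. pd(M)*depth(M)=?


pd+depth=32
depth=32-21=11
pd*depth=21*11=231


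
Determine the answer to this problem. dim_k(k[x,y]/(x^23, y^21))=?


Basis: x^i*y^j, i<23, j<21
23*21=483


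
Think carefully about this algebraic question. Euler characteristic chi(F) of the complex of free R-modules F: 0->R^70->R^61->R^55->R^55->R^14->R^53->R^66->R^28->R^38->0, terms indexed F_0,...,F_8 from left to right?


chi = sum (-1)^i * rank:
(-1)^0*70=70
(-1)^1*61=-61
(-1)^2*55=55
(-1)^3*55=-55
(-1)^4*14=14
(-1)^5*53=-53
(-1)^6*66=66
(-1)^7*28=-28
(-1)^8*38=38
chi=46


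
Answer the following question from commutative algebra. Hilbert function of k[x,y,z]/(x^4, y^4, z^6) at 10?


Need i<4, j<4, k<6 with i+j+k=10.
For each i, j ranges over max(0,10-i-5)..min(3,10-i):
  i=0: j in [5,3] -> 0
  i=1: j in [4,3] -> 0
  i=2: j in [3,3] -> 1
  i=3: j in [2,3] -> 2
H(10) = 0+0+1+2 = 3


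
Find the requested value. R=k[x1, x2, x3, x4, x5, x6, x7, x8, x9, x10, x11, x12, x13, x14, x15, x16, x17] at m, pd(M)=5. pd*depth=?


pd+depth=17
depth=17-5=12
pd*depth=5*12=60


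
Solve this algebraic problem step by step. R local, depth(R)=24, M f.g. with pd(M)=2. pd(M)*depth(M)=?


pd+depth=24
depth=24-2=22
pd*depth=2*22=44


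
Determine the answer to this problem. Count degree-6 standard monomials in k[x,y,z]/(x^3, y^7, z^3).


Need i<3, j<7, k<3 with i+j+k=6.
For each i, j ranges over max(0,6-i-2)..min(6,6-i):
  i=0: j in [4,6] -> 3
  i=1: j in [3,5] -> 3
  i=2: j in [2,4] -> 3
H(6) = 3+3+3 = 9


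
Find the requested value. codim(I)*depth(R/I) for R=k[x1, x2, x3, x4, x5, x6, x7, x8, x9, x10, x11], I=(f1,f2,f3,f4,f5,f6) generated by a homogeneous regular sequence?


codim=6, depth=dim(R/I)=11-6=5
Product=6*5=30


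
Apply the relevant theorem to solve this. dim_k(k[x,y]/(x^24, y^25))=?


Basis: x^i*y^j, i<24, j<25
24*25=600


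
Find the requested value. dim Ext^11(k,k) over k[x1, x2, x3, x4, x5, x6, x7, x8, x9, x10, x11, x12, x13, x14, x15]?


C(n,i)=C(15,11)=1365


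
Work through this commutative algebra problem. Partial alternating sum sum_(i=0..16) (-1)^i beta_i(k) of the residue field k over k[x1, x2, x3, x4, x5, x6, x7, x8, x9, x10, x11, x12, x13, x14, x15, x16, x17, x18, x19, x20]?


Koszul resolution: beta_i(k)=C(n,i), n=20
sum_(i=0..p) (-1)^i C(n,i) = (-1)^p C(n-1,p)
(-1)^16*C(19,16) = (-1)^16*969 = 969


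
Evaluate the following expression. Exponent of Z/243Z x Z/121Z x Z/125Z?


Exponent = lcm of the cyclic orders; pairwise coprime => product.
3^5*11^2*5^3=243*121*125=3675375


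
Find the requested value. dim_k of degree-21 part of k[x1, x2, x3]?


C(d+n-1,n-1)=C(23,2)=253


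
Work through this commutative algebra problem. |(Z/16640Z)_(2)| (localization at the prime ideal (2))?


2-primary part: 16640=2^8*65
Size=2^8=256


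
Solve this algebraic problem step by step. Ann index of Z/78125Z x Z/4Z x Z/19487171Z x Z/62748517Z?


Exponent = lcm of the cyclic orders; pairwise coprime => product.
5^7*2^2*11^7*13^7=78125*4*19487171*62748517=382122212742314687500


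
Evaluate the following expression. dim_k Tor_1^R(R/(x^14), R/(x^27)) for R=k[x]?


Tor_1(R/I,R/J)=(I cap J)/IJ=(x^27)/(x^41)
dim=41-27=min(14,27)=14


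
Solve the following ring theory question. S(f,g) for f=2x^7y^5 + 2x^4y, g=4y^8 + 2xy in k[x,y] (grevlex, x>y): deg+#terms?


LT(f)=2x^7y^5, LT(g)=4y^8
lcm(LM)=x^7y^8
S(f,g) (scaled by 8 to clear denominators) = 4y^3*f - 2x^7*g = -4x^8y + 8x^4y^4
2 terms, deg 9.
9+2=11


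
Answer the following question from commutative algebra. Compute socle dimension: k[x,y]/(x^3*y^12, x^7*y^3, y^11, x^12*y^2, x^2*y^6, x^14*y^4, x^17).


Socle = ann(m) = span of standard monomials u with x*u, y*u in I (staircase corners).
Redundant generators: x^14*y^4, x^3*y^12
Minimal generators: x^17, x^12*y^2, x^7*y^3, x^2*y^6, y^11
Corners: xy^10, x^6y^5, x^11y^2, x^16y
Socle dim=4


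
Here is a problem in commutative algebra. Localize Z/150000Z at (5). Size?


5-primary part: 150000=5^5*48
Size=5^5=3125


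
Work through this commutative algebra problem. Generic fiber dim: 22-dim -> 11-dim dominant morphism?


dim(fiber)=dim(X)-dim(Y)=22-11=11


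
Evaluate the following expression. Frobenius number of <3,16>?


gcd(3,16)=1 => F=ab-a-b=3*16-3-16=48-19=29


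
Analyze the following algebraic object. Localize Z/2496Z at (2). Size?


2-primary part: 2496=2^6*39
Size=2^6=64


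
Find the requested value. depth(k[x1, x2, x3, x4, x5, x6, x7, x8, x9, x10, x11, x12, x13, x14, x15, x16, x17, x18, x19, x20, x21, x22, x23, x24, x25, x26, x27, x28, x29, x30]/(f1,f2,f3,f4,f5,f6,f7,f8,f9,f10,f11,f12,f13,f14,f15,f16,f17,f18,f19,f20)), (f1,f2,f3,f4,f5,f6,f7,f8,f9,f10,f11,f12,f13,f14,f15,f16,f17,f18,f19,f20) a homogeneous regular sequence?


depth(R)=30
depth(R/I)=30-20=10


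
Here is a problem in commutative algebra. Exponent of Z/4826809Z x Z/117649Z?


Exponent = lcm of the cyclic orders; pairwise coprime => product.
13^6*7^6=4826809*117649=567869252041


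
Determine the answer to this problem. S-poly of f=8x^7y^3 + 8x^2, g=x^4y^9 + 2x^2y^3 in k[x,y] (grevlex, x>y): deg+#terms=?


LT(f)=8x^7y^3, LT(g)=x^4y^9
lcm(LM)=x^7y^9
S(f,g) (scaled by 8 to clear denominators) = y^6*f - 8x^3*g = -16x^5y^3 + 8x^2y^6
2 terms, deg 8.
8+2=10


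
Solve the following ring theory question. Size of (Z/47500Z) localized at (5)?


5-primary part: 47500=5^4*76
Size=5^4=625


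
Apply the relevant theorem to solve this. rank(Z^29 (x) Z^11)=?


rank(M(x)N) = rank(M)*rank(N)
29*11 = 319


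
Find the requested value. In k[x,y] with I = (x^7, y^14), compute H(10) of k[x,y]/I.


k[x,y], I = (x^7, y^14), d = 10
Need i < 7 and d-i < 14.
Range: 0 <= i <= 6.
H(10) = 7


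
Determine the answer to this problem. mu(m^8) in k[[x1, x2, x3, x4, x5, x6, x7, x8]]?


C(n+d-1,d)=C(15,8)=6435


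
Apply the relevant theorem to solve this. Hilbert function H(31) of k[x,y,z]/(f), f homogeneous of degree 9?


C(33,2)-C(24,2)=528-276=252


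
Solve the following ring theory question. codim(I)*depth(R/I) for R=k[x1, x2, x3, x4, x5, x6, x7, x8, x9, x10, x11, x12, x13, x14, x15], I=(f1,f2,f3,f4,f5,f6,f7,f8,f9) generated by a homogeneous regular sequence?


codim=9, depth=dim(R/I)=15-9=6
Product=9*6=54


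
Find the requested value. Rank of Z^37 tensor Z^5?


rank(M(x)N) = rank(M)*rank(N)
37*5 = 185


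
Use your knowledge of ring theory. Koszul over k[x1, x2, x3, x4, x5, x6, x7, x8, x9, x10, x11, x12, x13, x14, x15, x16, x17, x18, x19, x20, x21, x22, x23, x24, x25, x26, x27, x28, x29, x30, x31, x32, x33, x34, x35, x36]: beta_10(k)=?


C(n,i)=C(36,10)=254186856


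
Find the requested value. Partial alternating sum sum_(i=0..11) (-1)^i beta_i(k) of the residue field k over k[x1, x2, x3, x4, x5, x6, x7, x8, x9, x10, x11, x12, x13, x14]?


Koszul resolution: beta_i(k)=C(n,i), n=14
sum_(i=0..p) (-1)^i C(n,i) = (-1)^p C(n-1,p)
(-1)^11*C(13,11) = (-1)^11*78 = -78


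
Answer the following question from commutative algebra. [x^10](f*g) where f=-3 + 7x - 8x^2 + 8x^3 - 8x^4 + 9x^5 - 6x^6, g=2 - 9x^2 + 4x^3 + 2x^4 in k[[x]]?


[x^10] = sum a_i*b_j, i+j=10
  -6*2=-12
Sum=-12


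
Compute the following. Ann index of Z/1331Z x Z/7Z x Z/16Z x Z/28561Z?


Exponent = lcm of the cyclic orders; pairwise coprime => product.
11^3*7^1*2^4*13^4=1331*7*16*28561=4257645392


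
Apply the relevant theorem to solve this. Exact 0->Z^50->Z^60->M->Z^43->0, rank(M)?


Alt sum=0:
(-1)^0*50 + (-1)^1*60 + (-1)^2*? + (-1)^3*43=0
rank(M)=53


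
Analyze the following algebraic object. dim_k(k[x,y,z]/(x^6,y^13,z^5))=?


Basis: x^iy^jz^k, i<6,j<13,k<5
6*13*5=390


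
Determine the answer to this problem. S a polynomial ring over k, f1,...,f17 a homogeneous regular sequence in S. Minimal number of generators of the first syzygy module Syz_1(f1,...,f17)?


Regular sequence => Koszul complex is the minimal free resolution.
Syz_1 minimally generated by Koszul relations f_i*e_j - f_j*e_i (i<j): mu(Syz_1) = beta_2 = C(m,2) = m(m-1)/2
m=17
17*16/2 = 136


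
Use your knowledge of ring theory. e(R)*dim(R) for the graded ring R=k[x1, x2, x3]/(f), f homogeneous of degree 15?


e(R)=deg(f)=15, dim(R)=3-1=2
e*dim=15*2=30


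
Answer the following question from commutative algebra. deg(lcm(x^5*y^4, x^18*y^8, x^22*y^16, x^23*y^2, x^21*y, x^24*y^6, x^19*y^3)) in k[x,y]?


lcm = componentwise max:
x: max(5,18,22,23,21,24,19)=24
y: max(4,8,16,2,1,6,3)=16
Total=24+16=40


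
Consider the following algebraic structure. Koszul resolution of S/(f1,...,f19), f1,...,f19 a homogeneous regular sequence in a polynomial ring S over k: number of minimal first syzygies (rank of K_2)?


Regular sequence => Koszul complex is the minimal free resolution.
Syz_1 minimally generated by Koszul relations f_i*e_j - f_j*e_i (i<j): mu(Syz_1) = beta_2 = C(m,2) = m(m-1)/2
m=19
19*18/2 = 171


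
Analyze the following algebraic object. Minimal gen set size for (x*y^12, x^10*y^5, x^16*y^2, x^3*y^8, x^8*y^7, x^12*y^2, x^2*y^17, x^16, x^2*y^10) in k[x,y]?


Remove redundant (divisible by others).
x^16*y^2 redundant.
x^2*y^17 redundant.
Min: x^16, x^12*y^2, x^10*y^5, x^8*y^7, x^3*y^8, x^2*y^10, x*y^12
Count=7


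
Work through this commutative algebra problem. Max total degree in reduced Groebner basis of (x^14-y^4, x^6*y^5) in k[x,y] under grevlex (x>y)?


LT(f1)=x^14, LT(f2)=x^6y^5, lcm=x^14y^5
S(f1,f2) = y^5*f1 - x^8*f2 = -y^9
Reduced GB = {f1, f2, y^9}; degrees 14, 11, 9
Max = 14


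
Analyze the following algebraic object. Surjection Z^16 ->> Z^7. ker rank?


rank(ker) = 16-7 = 9


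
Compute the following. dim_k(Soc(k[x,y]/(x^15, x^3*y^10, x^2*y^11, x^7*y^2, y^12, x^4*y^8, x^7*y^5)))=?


Socle = ann(m) = span of standard monomials u with x*u, y*u in I (staircase corners).
Redundant generators: x^7*y^5
Minimal generators: x^15, x^7*y^2, x^4*y^8, x^3*y^10, x^2*y^11, y^12
Corners: xy^11, x^2y^10, x^3y^9, x^6y^7, x^14y
Socle dim=5


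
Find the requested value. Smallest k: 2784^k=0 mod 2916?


2784^k mod 2916:
k=1: 2784
k=2: 2844
k=3: 756
k=4: 2268
k=5: 972
k=6: 0
First zero at k = 6


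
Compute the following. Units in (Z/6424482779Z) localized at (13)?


Local ring = Z/4826809Z.
phi(4826809) = 13^5*(13-1) = 4455516


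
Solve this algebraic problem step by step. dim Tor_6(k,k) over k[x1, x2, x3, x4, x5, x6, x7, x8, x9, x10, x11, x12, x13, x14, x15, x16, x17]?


Koszul: C(n,i)=C(17,6)=12376


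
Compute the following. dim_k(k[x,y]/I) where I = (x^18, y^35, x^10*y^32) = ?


k[x,y]/I, I = (x^18, y^35, x^10*y^32)
Rect: 18x35=630. Corner: (18-10)x(35-32)=24.
dim = 630-24 = 606


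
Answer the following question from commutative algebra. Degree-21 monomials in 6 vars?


C(d+n-1,n-1)=C(26,5)=65780


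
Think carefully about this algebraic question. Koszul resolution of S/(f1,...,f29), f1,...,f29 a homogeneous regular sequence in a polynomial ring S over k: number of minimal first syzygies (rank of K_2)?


Regular sequence => Koszul complex is the minimal free resolution.
Syz_1 minimally generated by Koszul relations f_i*e_j - f_j*e_i (i<j): mu(Syz_1) = beta_2 = C(m,2) = m(m-1)/2
m=29
29*28/2 = 406


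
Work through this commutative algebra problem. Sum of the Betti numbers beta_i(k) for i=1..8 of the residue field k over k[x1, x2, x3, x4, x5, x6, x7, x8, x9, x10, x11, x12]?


Koszul resolution: beta_i(k)=C(n,i), n=12
C(12,1)=12, C(12,2)=66, C(12,3)=220, C(12,4)=495, C(12,5)=792, C(12,6)=924, C(12,7)=792, C(12,8)=495
Sum=3796


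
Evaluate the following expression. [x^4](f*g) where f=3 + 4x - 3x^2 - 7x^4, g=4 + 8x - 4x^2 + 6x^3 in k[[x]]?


[x^4] = sum a_i*b_j, i+j=4
  4*6=24
  -3*-4=12
  -7*4=-28
Sum=8


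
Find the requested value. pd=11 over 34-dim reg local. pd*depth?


pd+depth=34
depth=34-11=23
pd*depth=11*23=253


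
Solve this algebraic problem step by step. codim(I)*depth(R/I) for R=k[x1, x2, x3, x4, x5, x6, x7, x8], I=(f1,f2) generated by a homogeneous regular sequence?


codim=2, depth=dim(R/I)=8-2=6
Product=2*6=12


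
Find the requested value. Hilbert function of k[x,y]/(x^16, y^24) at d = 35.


k[x,y], I = (x^16, y^24), d = 35
Need i < 16 and d-i < 24.
Range: 12 <= i <= 15.
H(35) = 4


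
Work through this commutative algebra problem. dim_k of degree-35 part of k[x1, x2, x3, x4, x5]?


C(d+n-1,n-1)=C(39,4)=82251


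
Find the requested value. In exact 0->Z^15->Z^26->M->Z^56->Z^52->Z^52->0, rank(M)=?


Alt sum=0:
(-1)^0*15 + (-1)^1*26 + (-1)^2*? + (-1)^3*56 + (-1)^4*52 + (-1)^5*52=0
rank(M)=67


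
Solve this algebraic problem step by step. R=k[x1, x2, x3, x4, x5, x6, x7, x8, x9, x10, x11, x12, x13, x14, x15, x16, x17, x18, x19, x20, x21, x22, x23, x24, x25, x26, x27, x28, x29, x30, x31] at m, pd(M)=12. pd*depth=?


pd+depth=31
depth=31-12=19
pd*depth=12*19=228


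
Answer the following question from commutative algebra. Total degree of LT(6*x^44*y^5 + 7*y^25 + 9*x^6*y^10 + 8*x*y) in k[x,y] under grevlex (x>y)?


LT: 6*x^44*y^5
deg_x=44, deg_y=5
Total=44+5=49


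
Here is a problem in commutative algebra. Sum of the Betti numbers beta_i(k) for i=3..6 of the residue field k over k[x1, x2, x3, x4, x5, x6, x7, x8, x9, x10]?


Koszul resolution: beta_i(k)=C(n,i), n=10
C(10,3)=120, C(10,4)=210, C(10,5)=252, C(10,6)=210
Sum=792


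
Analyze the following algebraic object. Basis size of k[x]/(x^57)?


Basis: 1,x,...,x^56
dim=57


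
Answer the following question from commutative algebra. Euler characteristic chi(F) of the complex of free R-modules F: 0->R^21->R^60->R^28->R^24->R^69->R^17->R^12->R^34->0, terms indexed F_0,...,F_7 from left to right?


chi = sum (-1)^i * rank:
(-1)^0*21=21
(-1)^1*60=-60
(-1)^2*28=28
(-1)^3*24=-24
(-1)^4*69=69
(-1)^5*17=-17
(-1)^6*12=12
(-1)^7*34=-34
chi=-5


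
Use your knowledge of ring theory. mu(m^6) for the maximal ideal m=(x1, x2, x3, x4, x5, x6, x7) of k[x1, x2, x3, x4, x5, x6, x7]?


Graded Nakayama: mu(m^d) = dim_k (m^d/m^(d+1)) = #degree-6 monomials in 7 vars
C(n+d-1,d)=C(12,6)=924


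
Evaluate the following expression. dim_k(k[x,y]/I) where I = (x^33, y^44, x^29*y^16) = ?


k[x,y]/I, I = (x^33, y^44, x^29*y^16)
Rect: 33x44=1452. Corner: (33-29)x(44-16)=112.
dim = 1452-112 = 1340


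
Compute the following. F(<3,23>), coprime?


gcd(3,23)=1 => F=ab-a-b=3*23-3-23=69-26=43


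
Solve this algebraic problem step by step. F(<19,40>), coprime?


gcd(19,40)=1 => F=ab-a-b=19*40-19-40=760-59=701


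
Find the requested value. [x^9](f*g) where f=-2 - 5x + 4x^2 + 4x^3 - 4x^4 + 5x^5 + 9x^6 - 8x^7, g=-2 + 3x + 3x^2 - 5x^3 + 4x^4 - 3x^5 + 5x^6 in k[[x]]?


[x^9] = sum a_i*b_j, i+j=9
  4*5=20
  -4*-3=12
  5*4=20
  9*-5=-45
  -8*3=-24
Sum=-17


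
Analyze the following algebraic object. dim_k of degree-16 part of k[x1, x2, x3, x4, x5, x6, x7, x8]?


C(d+n-1,n-1)=C(23,7)=245157


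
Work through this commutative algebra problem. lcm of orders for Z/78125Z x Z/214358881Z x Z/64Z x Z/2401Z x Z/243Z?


Exponent = lcm of the cyclic orders; pairwise coprime => product.
5^7*11^8*2^6*7^4*3^5=78125*214358881*64*2401*243=625330943036415000000


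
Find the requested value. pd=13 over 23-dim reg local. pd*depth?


pd+depth=23
depth=23-13=10
pd*depth=13*10=130


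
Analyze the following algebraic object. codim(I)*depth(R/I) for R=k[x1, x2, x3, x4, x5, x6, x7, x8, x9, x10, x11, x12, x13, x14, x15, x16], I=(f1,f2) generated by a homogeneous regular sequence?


codim=2, depth=dim(R/I)=16-2=14
Product=2*14=28


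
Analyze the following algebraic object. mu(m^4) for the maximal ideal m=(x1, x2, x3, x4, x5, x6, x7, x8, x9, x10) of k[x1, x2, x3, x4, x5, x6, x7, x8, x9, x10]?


Graded Nakayama: mu(m^d) = dim_k (m^d/m^(d+1)) = #degree-4 monomials in 10 vars
C(n+d-1,d)=C(13,4)=715


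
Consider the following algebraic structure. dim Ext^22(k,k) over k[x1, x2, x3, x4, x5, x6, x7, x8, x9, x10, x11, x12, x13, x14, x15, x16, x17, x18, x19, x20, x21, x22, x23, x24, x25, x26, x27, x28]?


C(n,i)=C(28,22)=376740


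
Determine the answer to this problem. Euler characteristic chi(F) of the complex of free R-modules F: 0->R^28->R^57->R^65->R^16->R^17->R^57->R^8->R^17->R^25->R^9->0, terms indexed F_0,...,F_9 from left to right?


chi = sum (-1)^i * rank:
(-1)^0*28=28
(-1)^1*57=-57
(-1)^2*65=65
(-1)^3*16=-16
(-1)^4*17=17
(-1)^5*57=-57
(-1)^6*8=8
(-1)^7*17=-17
(-1)^8*25=25
(-1)^9*9=-9
chi=-13


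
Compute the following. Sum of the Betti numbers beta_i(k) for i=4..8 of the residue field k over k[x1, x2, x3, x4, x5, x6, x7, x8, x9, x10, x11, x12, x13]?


Koszul resolution: beta_i(k)=C(n,i), n=13
C(13,4)=715, C(13,5)=1287, C(13,6)=1716, C(13,7)=1716, C(13,8)=1287
Sum=6721


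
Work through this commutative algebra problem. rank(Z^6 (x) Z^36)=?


rank(M(x)N) = rank(M)*rank(N)
6*36 = 216


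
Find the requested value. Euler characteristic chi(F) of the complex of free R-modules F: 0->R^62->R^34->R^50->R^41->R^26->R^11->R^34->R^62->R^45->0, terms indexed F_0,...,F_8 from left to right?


chi = sum (-1)^i * rank:
(-1)^0*62=62
(-1)^1*34=-34
(-1)^2*50=50
(-1)^3*41=-41
(-1)^4*26=26
(-1)^5*11=-11
(-1)^6*34=34
(-1)^7*62=-62
(-1)^8*45=45
chi=69


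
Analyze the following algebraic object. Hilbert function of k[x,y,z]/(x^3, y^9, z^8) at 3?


Need i<3, j<9, k<8 with i+j+k=3.
For each i, j ranges over max(0,3-i-7)..min(8,3-i):
  i=0: j in [0,3] -> 4
  i=1: j in [0,2] -> 3
  i=2: j in [0,1] -> 2
H(3) = 4+3+2 = 9


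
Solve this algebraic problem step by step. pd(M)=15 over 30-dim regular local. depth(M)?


pd+depth=depth(R)=30
depth=30-15=15


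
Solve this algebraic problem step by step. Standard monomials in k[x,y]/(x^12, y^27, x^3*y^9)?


k[x,y]/I, I = (x^12, y^27, x^3*y^9)
Rect: 12x27=324. Corner: (12-3)x(27-9)=162.
dim = 324-162 = 162


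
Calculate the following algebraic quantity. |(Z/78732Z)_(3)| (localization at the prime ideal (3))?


3-primary part: 78732=3^9*4
Size=3^9=19683


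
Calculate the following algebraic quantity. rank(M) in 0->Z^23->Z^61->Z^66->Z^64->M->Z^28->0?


Alt sum=0:
(-1)^0*23 + (-1)^1*61 + (-1)^2*66 + (-1)^3*64 + (-1)^4*? + (-1)^5*28=0
rank(M)=64


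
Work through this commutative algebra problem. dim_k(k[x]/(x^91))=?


Basis: 1,x,...,x^90
dim=91


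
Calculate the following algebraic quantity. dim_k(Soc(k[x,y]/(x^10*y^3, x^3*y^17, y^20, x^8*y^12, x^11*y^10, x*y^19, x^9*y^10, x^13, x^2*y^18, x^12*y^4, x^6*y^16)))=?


Socle = ann(m) = span of standard monomials u with x*u, y*u in I (staircase corners).
Redundant generators: x^12*y^4, x^11*y^10
Minimal generators: x^13, x^10*y^3, x^9*y^10, x^8*y^12, x^6*y^16, x^3*y^17, x^2*y^18, x*y^19, y^20
Corners: y^19, xy^18, x^2y^17, x^5y^16, x^7y^15, x^8y^11, x^9y^9, x^12y^2
Socle dim=8


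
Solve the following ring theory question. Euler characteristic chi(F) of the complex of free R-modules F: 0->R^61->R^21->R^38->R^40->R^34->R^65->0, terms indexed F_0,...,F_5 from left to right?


chi = sum (-1)^i * rank:
(-1)^0*61=61
(-1)^1*21=-21
(-1)^2*38=38
(-1)^3*40=-40
(-1)^4*34=34
(-1)^5*65=-65
chi=7


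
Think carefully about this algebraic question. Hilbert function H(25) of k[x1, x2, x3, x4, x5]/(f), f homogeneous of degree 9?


C(29,4)-C(20,4)=23751-4845=18906


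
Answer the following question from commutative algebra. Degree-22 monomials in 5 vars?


C(d+n-1,n-1)=C(26,4)=14950


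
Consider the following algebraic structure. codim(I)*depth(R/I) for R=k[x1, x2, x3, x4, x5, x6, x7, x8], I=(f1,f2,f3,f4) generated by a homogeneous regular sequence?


codim=4, depth=dim(R/I)=8-4=4
Product=4*4=16


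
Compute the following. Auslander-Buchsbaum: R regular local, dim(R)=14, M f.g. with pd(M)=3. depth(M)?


pd+depth=depth(R)=14
depth=14-3=11


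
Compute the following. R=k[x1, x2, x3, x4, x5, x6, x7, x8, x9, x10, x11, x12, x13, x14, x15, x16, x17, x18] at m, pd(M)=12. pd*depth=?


pd+depth=18
depth=18-12=6
pd*depth=12*6=72


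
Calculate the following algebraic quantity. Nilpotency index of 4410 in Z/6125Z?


4410^k mod 6125:
k=1: 4410
k=2: 1225
k=3: 0
First zero at k = 3


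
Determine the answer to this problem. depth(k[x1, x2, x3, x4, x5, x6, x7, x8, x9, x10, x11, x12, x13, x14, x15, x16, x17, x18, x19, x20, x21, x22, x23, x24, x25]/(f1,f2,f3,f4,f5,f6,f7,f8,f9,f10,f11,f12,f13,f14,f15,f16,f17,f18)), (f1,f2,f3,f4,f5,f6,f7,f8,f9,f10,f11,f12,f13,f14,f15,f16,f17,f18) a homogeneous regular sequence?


depth(R)=25
depth(R/I)=25-18=7


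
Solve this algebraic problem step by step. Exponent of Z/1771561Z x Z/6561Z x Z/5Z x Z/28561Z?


Exponent = lcm of the cyclic orders; pairwise coprime => product.
11^6*3^8*5^1*13^4=1771561*6561*5*28561=1659852749817405


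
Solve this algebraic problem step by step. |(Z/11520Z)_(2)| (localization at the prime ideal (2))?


2-primary part: 11520=2^8*45
Size=2^8=256


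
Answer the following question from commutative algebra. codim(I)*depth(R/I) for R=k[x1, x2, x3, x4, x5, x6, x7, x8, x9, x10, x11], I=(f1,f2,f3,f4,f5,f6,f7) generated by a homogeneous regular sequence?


codim=7, depth=dim(R/I)=11-7=4
Product=7*4=28


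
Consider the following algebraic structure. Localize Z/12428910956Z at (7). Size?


7-primary part: 12428910956=7^10*44
Size=7^10=282475249


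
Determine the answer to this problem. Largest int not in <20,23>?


gcd(20,23)=1 => F=ab-a-b=20*23-20-23=460-43=417


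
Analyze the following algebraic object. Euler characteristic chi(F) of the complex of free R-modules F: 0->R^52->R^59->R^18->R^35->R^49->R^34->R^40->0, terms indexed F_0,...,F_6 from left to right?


chi = sum (-1)^i * rank:
(-1)^0*52=52
(-1)^1*59=-59
(-1)^2*18=18
(-1)^3*35=-35
(-1)^4*49=49
(-1)^5*34=-34
(-1)^6*40=40
chi=31


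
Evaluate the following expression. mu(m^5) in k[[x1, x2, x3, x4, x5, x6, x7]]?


C(n+d-1,d)=C(11,5)=462


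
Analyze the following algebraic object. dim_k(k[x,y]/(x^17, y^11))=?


Basis: x^i*y^j, i<17, j<11
17*11=187


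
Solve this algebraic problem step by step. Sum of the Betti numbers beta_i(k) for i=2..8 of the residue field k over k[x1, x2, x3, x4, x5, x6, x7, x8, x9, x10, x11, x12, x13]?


Koszul resolution: beta_i(k)=C(n,i), n=13
C(13,2)=78, C(13,3)=286, C(13,4)=715, C(13,5)=1287, C(13,6)=1716, C(13,7)=1716, C(13,8)=1287
Sum=7085


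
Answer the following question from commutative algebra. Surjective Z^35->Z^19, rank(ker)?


rank(ker) = 35-19 = 16


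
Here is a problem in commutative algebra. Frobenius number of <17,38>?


gcd(17,38)=1 => F=ab-a-b=17*38-17-38=646-55=591


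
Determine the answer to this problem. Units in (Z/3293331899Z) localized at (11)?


Local ring = Z/19487171Z.
phi(19487171) = 11^6*(11-1) = 17715610


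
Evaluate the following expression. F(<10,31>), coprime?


gcd(10,31)=1 => F=ab-a-b=10*31-10-31=310-41=269


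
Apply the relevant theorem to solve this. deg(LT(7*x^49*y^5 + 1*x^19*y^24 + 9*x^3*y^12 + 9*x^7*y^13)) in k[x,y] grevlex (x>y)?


LT: 7*x^49*y^5
deg_x=49, deg_y=5
Total=49+5=54


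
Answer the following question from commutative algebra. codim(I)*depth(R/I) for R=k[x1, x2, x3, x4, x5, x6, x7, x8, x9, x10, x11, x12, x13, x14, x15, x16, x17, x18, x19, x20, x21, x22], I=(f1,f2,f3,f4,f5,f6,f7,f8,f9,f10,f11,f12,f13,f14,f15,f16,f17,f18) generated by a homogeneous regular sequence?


codim=18, depth=dim(R/I)=22-18=4
Product=18*4=72


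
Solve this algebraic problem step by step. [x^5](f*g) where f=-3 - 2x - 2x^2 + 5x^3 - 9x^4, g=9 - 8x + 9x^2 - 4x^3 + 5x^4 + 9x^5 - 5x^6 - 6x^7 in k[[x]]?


[x^5] = sum a_i*b_j, i+j=5
  -3*9=-27
  -2*5=-10
  -2*-4=8
  5*9=45
  -9*-8=72
Sum=88


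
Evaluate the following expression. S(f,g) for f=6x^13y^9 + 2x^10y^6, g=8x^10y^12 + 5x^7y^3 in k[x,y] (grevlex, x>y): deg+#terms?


LT(f)=6x^13y^9, LT(g)=8x^10y^12
lcm(LM)=x^13y^12
S(f,g) (scaled by 48 to clear denominators) = 8y^3*f - 6x^3*g = 16x^10y^9 - 30x^10y^3
2 terms, deg 19.
19+2=21


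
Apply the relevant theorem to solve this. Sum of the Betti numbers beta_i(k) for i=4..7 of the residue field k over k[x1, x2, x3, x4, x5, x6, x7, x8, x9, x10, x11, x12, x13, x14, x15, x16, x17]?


Koszul resolution: beta_i(k)=C(n,i), n=17
C(17,4)=2380, C(17,5)=6188, C(17,6)=12376, C(17,7)=19448
Sum=40392


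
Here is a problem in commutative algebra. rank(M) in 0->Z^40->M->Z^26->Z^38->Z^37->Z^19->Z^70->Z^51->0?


Alt sum=0:
(-1)^0*40 + (-1)^1*? + (-1)^2*26 + (-1)^3*38 + (-1)^4*37 + (-1)^5*19 + (-1)^6*70 + (-1)^7*51=0
rank(M)=65


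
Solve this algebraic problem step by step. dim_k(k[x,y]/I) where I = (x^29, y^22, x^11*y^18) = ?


k[x,y]/I, I = (x^29, y^22, x^11*y^18)
Rect: 29x22=638. Corner: (29-11)x(22-18)=72.
dim = 638-72 = 566


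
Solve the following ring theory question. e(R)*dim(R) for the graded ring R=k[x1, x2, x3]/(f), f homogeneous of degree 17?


e(R)=deg(f)=17, dim(R)=3-1=2
e*dim=17*2=34


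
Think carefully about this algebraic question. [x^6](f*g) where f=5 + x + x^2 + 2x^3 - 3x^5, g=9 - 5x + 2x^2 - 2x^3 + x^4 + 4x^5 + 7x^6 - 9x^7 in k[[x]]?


[x^6] = sum a_i*b_j, i+j=6
  5*7=35
  1*4=4
  1*1=1
  2*-2=-4
  -3*-5=15
Sum=51


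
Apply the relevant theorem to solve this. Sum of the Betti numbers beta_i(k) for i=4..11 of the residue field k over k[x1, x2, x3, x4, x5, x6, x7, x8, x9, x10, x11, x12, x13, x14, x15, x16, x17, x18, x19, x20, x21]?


Koszul resolution: beta_i(k)=C(n,i), n=21
C(21,4)=5985, C(21,5)=20349, C(21,6)=54264, C(21,7)=116280, C(21,8)=203490, C(21,9)=293930, C(21,10)=352716, C(21,11)=352716
Sum=1399730


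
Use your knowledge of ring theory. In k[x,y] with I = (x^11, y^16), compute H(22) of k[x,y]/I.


k[x,y], I = (x^11, y^16), d = 22
Need i < 11 and d-i < 16.
Range: 7 <= i <= 10.
H(22) = 4


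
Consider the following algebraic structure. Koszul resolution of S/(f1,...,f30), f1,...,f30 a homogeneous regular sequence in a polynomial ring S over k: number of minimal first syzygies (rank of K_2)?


Regular sequence => Koszul complex is the minimal free resolution.
Syz_1 minimally generated by Koszul relations f_i*e_j - f_j*e_i (i<j): mu(Syz_1) = beta_2 = C(m,2) = m(m-1)/2
m=30
30*29/2 = 435


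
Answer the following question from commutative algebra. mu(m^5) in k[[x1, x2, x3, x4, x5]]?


C(n+d-1,d)=C(9,5)=126


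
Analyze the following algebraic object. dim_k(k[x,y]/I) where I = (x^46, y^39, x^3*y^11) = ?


k[x,y]/I, I = (x^46, y^39, x^3*y^11)
Rect: 46x39=1794. Corner: (46-3)x(39-11)=1204.
dim = 1794-1204 = 590


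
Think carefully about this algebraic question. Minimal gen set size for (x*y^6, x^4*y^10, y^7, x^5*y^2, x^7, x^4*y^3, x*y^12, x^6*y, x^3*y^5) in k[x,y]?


Remove redundant (divisible by others).
x^4*y^10 redundant.
x*y^12 redundant.
Min: x^7, x^6*y, x^5*y^2, x^4*y^3, x^3*y^5, x*y^6, y^7
Count=7


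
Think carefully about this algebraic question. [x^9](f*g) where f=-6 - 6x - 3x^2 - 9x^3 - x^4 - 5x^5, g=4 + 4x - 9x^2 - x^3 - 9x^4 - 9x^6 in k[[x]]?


[x^9] = sum a_i*b_j, i+j=9
  -9*-9=81
  -5*-9=45
Sum=126


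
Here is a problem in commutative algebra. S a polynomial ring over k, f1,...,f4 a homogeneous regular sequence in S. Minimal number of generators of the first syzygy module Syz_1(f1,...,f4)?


Regular sequence => Koszul complex is the minimal free resolution.
Syz_1 minimally generated by Koszul relations f_i*e_j - f_j*e_i (i<j): mu(Syz_1) = beta_2 = C(m,2) = m(m-1)/2
m=4
4*3/2 = 6


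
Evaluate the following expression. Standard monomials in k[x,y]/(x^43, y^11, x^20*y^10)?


k[x,y]/I, I = (x^43, y^11, x^20*y^10)
Rect: 43x11=473. Corner: (43-20)x(11-10)=23.
dim = 473-23 = 450


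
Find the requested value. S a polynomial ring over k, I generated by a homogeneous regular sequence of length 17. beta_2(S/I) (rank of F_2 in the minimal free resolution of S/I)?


Regular sequence => Koszul complex is the minimal free resolution.
Syz_1 minimally generated by Koszul relations f_i*e_j - f_j*e_i (i<j): mu(Syz_1) = beta_2 = C(m,2) = m(m-1)/2
m=17
17*16/2 = 136


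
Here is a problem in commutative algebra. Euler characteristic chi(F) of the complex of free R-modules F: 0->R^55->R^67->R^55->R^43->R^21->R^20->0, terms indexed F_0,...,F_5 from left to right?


chi = sum (-1)^i * rank:
(-1)^0*55=55
(-1)^1*67=-67
(-1)^2*55=55
(-1)^3*43=-43
(-1)^4*21=21
(-1)^5*20=-20
chi=1


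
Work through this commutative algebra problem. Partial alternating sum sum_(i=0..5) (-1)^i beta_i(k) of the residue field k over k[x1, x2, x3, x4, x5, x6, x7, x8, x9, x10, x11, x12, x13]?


Koszul resolution: beta_i(k)=C(n,i), n=13
sum_(i=0..p) (-1)^i C(n,i) = (-1)^p C(n-1,p)
(-1)^5*C(12,5) = (-1)^5*792 = -792


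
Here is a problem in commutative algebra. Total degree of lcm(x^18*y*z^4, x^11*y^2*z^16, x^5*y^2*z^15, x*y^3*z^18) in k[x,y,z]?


lcm = componentwise max:
x: max(18,11,5,1)=18
y: max(1,2,2,3)=3
z: max(4,16,15,18)=18
Total=18+3+18=39


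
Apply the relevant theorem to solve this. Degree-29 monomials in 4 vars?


C(d+n-1,n-1)=C(32,3)=4960


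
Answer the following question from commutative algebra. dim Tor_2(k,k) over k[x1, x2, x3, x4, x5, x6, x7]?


Koszul: C(n,i)=C(7,2)=21


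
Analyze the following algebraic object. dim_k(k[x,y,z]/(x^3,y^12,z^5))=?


Basis: x^iy^jz^k, i<3,j<12,k<5
3*12*5=180


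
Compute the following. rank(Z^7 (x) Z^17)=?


rank(M(x)N) = rank(M)*rank(N)
7*17 = 119


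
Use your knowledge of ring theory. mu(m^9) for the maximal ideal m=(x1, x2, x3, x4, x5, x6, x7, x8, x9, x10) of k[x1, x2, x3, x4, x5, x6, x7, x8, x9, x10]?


Graded Nakayama: mu(m^d) = dim_k (m^d/m^(d+1)) = #degree-9 monomials in 10 vars
C(n+d-1,d)=C(18,9)=48620


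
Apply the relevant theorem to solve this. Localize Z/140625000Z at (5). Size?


5-primary part: 140625000=5^9*72
Size=5^9=1953125


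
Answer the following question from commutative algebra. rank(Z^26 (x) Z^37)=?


rank(M(x)N) = rank(M)*rank(N)
26*37 = 962


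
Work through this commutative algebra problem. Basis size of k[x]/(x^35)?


Basis: 1,x,...,x^34
dim=35


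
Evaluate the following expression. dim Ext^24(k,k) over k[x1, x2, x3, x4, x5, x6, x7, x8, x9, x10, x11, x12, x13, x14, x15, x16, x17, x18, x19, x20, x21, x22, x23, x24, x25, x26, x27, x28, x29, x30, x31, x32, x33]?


C(n,i)=C(33,24)=38567100


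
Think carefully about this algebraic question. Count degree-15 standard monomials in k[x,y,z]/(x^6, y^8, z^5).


Need i<6, j<8, k<5 with i+j+k=15.
For each i, j ranges over max(0,15-i-4)..min(7,15-i):
  i=0: j in [11,7] -> 0
  i=1: j in [10,7] -> 0
  i=2: j in [9,7] -> 0
  i=3: j in [8,7] -> 0
  i=4: j in [7,7] -> 1
  i=5: j in [6,7] -> 2
H(15) = 0+0+0+0+1+2 = 3


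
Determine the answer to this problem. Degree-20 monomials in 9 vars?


C(d+n-1,n-1)=C(28,8)=3108105


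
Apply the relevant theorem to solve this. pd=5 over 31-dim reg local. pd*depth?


pd+depth=31
depth=31-5=26
pd*depth=5*26=130


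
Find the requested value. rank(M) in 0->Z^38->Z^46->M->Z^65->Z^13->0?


Alt sum=0:
(-1)^0*38 + (-1)^1*46 + (-1)^2*? + (-1)^3*65 + (-1)^4*13=0
rank(M)=60


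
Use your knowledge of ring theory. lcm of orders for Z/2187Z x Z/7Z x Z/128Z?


Exponent = lcm of the cyclic orders; pairwise coprime => product.
3^7*7^1*2^7=2187*7*128=1959552


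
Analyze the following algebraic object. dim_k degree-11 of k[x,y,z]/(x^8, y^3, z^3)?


Need i<8, j<3, k<3 with i+j+k=11.
For each i, j ranges over max(0,11-i-2)..min(2,11-i):
  i=0: j in [9,2] -> 0
  i=1: j in [8,2] -> 0
  i=2: j in [7,2] -> 0
  i=3: j in [6,2] -> 0
  i=4: j in [5,2] -> 0
  i=5: j in [4,2] -> 0
  i=6: j in [3,2] -> 0
  i=7: j in [2,2] -> 1
H(11) = 0+0+0+0+0+0+0+1 = 1


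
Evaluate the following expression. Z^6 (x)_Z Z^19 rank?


rank(M(x)N) = rank(M)*rank(N)
6*19 = 114


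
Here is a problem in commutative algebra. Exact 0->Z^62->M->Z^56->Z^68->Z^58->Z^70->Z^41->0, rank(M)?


Alt sum=0:
(-1)^0*62 + (-1)^1*? + (-1)^2*56 + (-1)^3*68 + (-1)^4*58 + (-1)^5*70 + (-1)^6*41=0
rank(M)=79


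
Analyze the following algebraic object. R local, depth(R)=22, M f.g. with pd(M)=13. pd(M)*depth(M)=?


pd+depth=22
depth=22-13=9
pd*depth=13*9=117


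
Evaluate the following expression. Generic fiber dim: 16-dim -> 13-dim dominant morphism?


dim(fiber)=dim(X)-dim(Y)=16-13=3


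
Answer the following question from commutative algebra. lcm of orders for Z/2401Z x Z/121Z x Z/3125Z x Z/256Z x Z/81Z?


Exponent = lcm of the cyclic orders; pairwise coprime => product.
7^4*11^2*5^5*2^8*3^4=2401*121*3125*256*81=18825760800000


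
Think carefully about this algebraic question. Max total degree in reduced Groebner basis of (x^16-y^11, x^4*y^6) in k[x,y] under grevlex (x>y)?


LT(f1)=x^16, LT(f2)=x^4y^6, lcm=x^16y^6
S(f1,f2) = y^6*f1 - x^12*f2 = -y^17
Reduced GB = {f1, f2, y^17}; degrees 16, 10, 17
Max = 17


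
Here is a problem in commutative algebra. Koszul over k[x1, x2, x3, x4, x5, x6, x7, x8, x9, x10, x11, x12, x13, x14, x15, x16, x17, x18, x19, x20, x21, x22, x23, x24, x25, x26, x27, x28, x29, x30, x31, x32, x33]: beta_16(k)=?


C(n,i)=C(33,16)=1166803110


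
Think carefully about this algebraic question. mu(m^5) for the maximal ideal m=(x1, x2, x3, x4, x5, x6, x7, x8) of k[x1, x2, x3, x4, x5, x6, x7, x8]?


Graded Nakayama: mu(m^d) = dim_k (m^d/m^(d+1)) = #degree-5 monomials in 8 vars
C(n+d-1,d)=C(12,5)=792


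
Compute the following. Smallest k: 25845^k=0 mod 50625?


25845^k mod 50625:
k=1: 25845
k=2: 17775
k=3: 23625
k=4: 0
First zero at k = 4


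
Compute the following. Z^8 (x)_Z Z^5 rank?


rank(M(x)N) = rank(M)*rank(N)
8*5 = 40


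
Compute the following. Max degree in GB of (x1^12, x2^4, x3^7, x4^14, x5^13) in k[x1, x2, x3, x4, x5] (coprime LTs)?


Pure powers, coprime LTs => already GB.
Degrees: 12, 4, 7, 14, 13
Max=14


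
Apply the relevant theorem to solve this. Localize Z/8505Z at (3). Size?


3-primary part: 8505=3^5*35
Size=3^5=243


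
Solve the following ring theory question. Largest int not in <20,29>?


gcd(20,29)=1 => F=ab-a-b=20*29-20-29=580-49=531


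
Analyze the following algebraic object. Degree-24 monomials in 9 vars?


C(d+n-1,n-1)=C(32,8)=10518300


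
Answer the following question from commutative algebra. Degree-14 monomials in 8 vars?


C(d+n-1,n-1)=C(21,7)=116280


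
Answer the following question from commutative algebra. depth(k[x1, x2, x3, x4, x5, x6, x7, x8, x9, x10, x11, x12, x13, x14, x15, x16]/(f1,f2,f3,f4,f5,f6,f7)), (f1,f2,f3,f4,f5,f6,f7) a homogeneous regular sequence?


depth(R)=16
depth(R/I)=16-7=9


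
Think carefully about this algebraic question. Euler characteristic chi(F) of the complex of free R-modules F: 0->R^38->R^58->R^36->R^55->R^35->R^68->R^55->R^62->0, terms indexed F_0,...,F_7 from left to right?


chi = sum (-1)^i * rank:
(-1)^0*38=38
(-1)^1*58=-58
(-1)^2*36=36
(-1)^3*55=-55
(-1)^4*35=35
(-1)^5*68=-68
(-1)^6*55=55
(-1)^7*62=-62
chi=-79


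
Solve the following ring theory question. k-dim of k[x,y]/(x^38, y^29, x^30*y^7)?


k[x,y]/I, I = (x^38, y^29, x^30*y^7)
Rect: 38x29=1102. Corner: (38-30)x(29-7)=176.
dim = 1102-176 = 926


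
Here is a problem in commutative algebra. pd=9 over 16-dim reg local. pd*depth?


pd+depth=16
depth=16-9=7
pd*depth=9*7=63


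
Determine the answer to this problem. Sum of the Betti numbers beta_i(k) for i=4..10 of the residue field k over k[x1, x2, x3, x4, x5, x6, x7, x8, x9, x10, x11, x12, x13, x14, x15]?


Koszul resolution: beta_i(k)=C(n,i), n=15
C(15,4)=1365, C(15,5)=3003, C(15,6)=5005, C(15,7)=6435, C(15,8)=6435, C(15,9)=5005, C(15,10)=3003
Sum=30251


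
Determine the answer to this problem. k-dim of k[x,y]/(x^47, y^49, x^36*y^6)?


k[x,y]/I, I = (x^47, y^49, x^36*y^6)
Rect: 47x49=2303. Corner: (47-36)x(49-6)=473.
dim = 2303-473 = 1830


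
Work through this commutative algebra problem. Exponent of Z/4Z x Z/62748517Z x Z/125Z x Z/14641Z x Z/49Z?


Exponent = lcm of the cyclic orders; pairwise coprime => product.
2^2*13^7*5^3*11^4*7^2=4*62748517*125*14641*49=22508175416226500


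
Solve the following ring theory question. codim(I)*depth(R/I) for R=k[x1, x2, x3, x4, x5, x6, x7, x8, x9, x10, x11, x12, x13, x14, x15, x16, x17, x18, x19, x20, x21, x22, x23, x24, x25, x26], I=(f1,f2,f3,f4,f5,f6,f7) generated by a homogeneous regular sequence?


codim=7, depth=dim(R/I)=26-7=19
Product=7*19=133


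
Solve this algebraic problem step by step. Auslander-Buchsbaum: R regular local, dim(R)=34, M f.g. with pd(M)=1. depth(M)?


pd+depth=depth(R)=34
depth=34-1=33


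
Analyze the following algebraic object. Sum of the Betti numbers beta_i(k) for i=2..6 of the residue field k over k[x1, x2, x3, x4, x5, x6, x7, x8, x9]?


Koszul resolution: beta_i(k)=C(n,i), n=9
C(9,2)=36, C(9,3)=84, C(9,4)=126, C(9,5)=126, C(9,6)=84
Sum=456
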